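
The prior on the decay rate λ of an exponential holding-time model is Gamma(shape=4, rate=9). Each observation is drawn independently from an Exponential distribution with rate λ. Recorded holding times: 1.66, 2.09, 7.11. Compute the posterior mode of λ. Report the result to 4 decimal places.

The Exponential(rate=λ) likelihood is ∝ λ^n e^(−λΣtᵢ). Here n = 3 and Σtᵢ = 1.66 + 2.09 + 7.11 = 10.86.
Posterior ∝ λ^3e^(−9λ) · λ^3e^(−10.86λ) = λ^6e^(−19.86λ), i.e. Gamma(7, 19.86).
Mode = (a−1)/b = 6/19.86 ≈ 0.3021.

λ̂_MAP = 0.3021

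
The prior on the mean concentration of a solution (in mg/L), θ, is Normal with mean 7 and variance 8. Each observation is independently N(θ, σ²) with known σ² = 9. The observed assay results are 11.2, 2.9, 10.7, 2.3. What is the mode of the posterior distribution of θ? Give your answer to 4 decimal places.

θ̂_MAP = 6.8244

n = 4; x̄ = (11.2 + 2.9 + 10.7 + 2.3)/4 = 27.1/4 = 6.775.
For a Normal prior and Normal likelihood with known variance, the posterior is Normal; its mode equals its mean, the precision-weighted average.
Prior precision 1/σ₀² = 1/8 = 0.125; data precision n/σ² = 4/9.
θ̂ = (0.125·7 + (4/9)·6.775) / (0.125 + 4/9) = (1399/360)/(41/72) = 1399/205 ≈ 6.8244.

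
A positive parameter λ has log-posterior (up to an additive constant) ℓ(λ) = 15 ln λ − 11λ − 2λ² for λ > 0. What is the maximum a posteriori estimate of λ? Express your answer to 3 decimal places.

ℓ'(λ) = 15/λ − 11 − 4λ. Setting this to zero and multiplying by λ: 4λ² + 11λ − 15 = 0.
λ = (−11 + √(11² + 4·4·15)) / (2·4) = (−11 + √361) / 8 = (−11 + 19)/8 = 1.
ℓ''(λ) = −15/λ² − 4 < 0, confirming a maximum.

λ̂_MAP = 1.000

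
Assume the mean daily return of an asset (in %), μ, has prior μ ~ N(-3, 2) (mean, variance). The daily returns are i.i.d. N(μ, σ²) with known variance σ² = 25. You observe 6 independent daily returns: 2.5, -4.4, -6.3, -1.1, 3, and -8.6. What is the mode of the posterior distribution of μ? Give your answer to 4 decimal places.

μ̂_MAP = -2.8324

n = 6; x̄ = (2.5 + (-4.4) + (-6.3) + (-1.1) + 3 + (-8.6))/6 = -14.9/6 = -149/60 ≈ -2.4833.
For a Normal prior and Normal likelihood with known variance, the posterior is Normal; its mode equals its mean, the precision-weighted average.
Prior precision 1/σ₀² = 1/2 = 0.5; data precision n/σ² = 6/25 = 0.24.
μ̂ = (0.5·(-3) + 0.24·(-149/60)) / (0.5 + 0.24) = (-2.096)/0.74 = -524/185 ≈ -2.8324.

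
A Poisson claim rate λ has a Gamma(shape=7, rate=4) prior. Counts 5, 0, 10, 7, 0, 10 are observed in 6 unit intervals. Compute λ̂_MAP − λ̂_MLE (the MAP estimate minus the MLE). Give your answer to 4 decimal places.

MAP − MLE = -1.5333

Σxᵢ = 32. Posterior is Gamma(39, 10); MAP = (39−1)/10 = 38/10 ≈ 3.80000.
MLE = x̄ = 32/6 ≈ 5.33333.
Difference = 38/10 − 32/6 = -23/15 ≈ -1.5333.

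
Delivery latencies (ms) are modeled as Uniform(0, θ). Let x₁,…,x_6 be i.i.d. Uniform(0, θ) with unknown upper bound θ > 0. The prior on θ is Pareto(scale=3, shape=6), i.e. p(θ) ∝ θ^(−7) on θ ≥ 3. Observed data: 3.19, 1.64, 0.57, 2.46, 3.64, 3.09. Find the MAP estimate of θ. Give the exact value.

θ̂_MAP = 3.64

The Uniform(0, θ) likelihood is θ^(−n) for θ ≥ max(xᵢ), zero otherwise. Here max(xᵢ) = 3.64.
Posterior ∝ θ^(−7) · θ^(−6) = θ^(−13) on θ ≥ max(3, 3.64) = 3.64.
This density is strictly decreasing in θ, so the posterior mode lies at the lower boundary of the support.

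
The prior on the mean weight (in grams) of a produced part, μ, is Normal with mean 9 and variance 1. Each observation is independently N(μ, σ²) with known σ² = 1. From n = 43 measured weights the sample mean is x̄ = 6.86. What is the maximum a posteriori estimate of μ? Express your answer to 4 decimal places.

n = 43, x̄ = 6.86.
For a Normal prior and Normal likelihood with known variance, the posterior is Normal; its mode equals its mean, the precision-weighted average.
Prior precision 1/σ₀² = 1/1 = 1; data precision n/σ² = 43/1 = 43.
μ̂ = (1·9 + 43·6.86) / (1 + 43) = 303.98/44 = 15199/2200 ≈ 6.9086.

μ̂_MAP = 6.9086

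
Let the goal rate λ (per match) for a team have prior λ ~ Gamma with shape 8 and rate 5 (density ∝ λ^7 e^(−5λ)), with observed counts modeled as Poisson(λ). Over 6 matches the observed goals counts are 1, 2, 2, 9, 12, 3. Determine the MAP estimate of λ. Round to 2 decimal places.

Σxᵢ = 1+2+2+9+12+3 = 29, with n = 6.
Posterior ∝ λ^7e^(−5λ) · λ^29e^(−6λ) = λ^36e^(−11λ), i.e. Gamma(shape=37, rate=11).
The mode of a Gamma(a, b) with a ≥ 1 (shape–rate) is (a−1)/b = 36/11 ≈ 3.27.

λ̂_MAP = 3.27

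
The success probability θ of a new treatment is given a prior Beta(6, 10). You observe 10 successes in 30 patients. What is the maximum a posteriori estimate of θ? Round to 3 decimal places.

Prior: Beta(6, 10).
Data: 10 successes in 30 trials. The binomial likelihood contributes θ^10(1−θ)^20, so the posterior is Beta(6+10, 10+20) = Beta(16, 30).
For Beta(a, b) with a, b > 1 the mode is (a−1)/(a+b−2) = 15/44 ≈ 0.341.

θ̂_MAP = 0.341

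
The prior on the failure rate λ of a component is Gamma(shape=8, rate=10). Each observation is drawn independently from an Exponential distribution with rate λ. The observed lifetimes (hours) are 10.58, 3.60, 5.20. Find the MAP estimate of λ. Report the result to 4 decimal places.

λ̂_MAP = 0.3404

The Exponential(rate=λ) likelihood is ∝ λ^n e^(−λΣtᵢ). Here n = 3 and Σtᵢ = 10.58 + 3.60 + 5.20 = 19.38.
Posterior ∝ λ^7e^(−10λ) · λ^3e^(−19.38λ) = λ^10e^(−29.38λ), i.e. Gamma(11, 29.38).
Mode = (a−1)/b = 10/29.38 ≈ 0.3404.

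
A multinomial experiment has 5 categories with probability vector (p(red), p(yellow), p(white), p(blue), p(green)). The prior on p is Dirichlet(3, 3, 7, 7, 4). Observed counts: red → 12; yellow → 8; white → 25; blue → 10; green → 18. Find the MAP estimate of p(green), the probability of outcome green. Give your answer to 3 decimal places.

MAP estimate of p(green) = 0.228

The posterior is Dirichlet(αᵢ + nᵢ) = Dirichlet(15, 11, 32, 17, 22).
For a Dirichlet(a₁,…,a_K) with all aᵢ > 1, the mode has j-th component (aⱼ − 1)/(Σaᵢ − K).
Here Σaᵢ = 97 and K = 5, so p(green) = (22 − 1)/(97 − 5) = 21/92 ≈ 0.228.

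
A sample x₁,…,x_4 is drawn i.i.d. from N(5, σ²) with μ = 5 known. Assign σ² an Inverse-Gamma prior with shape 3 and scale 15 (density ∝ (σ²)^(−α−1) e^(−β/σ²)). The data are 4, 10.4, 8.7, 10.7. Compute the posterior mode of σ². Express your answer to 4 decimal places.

σ̂²_MAP = 8.8617

Sum of squared deviations about the known mean: SS = (4−5)² + (10.4−5)² + (8.7−5)² + (10.7−5)² = 76.34.
The Normal likelihood contributes (σ²)^(−n/2) exp(−SS/(2σ²)), so the posterior is Inverse-Gamma(α + n/2, β + SS/2) = Inverse-Gamma(5, 53.17).
The mode of Inverse-Gamma(a, b) is b/(a+1) = 53.17/6 ≈ 8.8617.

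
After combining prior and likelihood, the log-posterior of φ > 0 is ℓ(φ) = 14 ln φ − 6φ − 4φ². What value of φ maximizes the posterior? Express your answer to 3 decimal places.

φ̂_MAP = 1.000

ℓ'(φ) = 14/φ − 6 − 8φ. Setting this to zero and multiplying by φ: 8φ² + 6φ − 14 = 0.
φ = (−6 + √(6² + 4·8·14)) / (2·8) = (−6 + √484) / 16 = (−6 + 22)/16 = 1.
ℓ''(φ) = −14/φ² − 8 < 0, confirming a maximum.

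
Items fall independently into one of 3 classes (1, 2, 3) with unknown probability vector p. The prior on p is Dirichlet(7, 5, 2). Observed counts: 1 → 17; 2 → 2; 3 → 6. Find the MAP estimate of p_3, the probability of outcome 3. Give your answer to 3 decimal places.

The posterior is Dirichlet(αᵢ + nᵢ) = Dirichlet(24, 7, 8).
For a Dirichlet(a₁,…,a_K) with all aᵢ > 1, the mode has j-th component (aⱼ − 1)/(Σaᵢ − K).
Here Σaᵢ = 39 and K = 3, so p_3 = (8 − 1)/(39 − 3) = 7/36 ≈ 0.194.

MAP estimate: 0.194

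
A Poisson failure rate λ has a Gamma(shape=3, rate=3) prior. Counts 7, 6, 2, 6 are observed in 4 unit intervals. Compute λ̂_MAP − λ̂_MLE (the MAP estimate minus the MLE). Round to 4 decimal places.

Σxᵢ = 21. Posterior is Gamma(24, 7); MAP = (24−1)/7 = 23/7 ≈ 3.28571.
MLE = x̄ = 21/4 ≈ 5.25000.
Difference = 23/7 − 21/4 = -55/28 ≈ -1.9643.

MAP − MLE = -1.9643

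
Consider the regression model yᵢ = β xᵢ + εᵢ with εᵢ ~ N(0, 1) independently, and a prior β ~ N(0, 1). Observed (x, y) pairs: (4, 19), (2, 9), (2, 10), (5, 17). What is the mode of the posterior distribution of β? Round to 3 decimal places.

log p(β | y) = −Σ(yᵢ − βxᵢ)²/(2·1) − β²/(2·1) + const.
Setting the derivative to zero: Σxᵢ(yᵢ − βxᵢ)/1 − β/1 = 0, so β = Σxᵢyᵢ / (Σxᵢ² + σ²/τ²).
Σxᵢyᵢ = 4·19 + 2·9 + 2·10 + 5·17 = 199; Σxᵢ² = 49; σ²/τ² = 1.
β̂_MAP = 199 / (49 + 1) = 199/50 ≈ 3.980.

β̂_MAP = 3.980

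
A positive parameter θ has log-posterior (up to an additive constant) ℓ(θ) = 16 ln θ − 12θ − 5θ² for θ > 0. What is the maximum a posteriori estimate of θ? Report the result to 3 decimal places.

θ̂_MAP = 0.800

ℓ'(θ) = 16/θ − 12 − 10θ. Setting this to zero and multiplying by θ: 10θ² + 12θ − 16 = 0.
θ = (−12 + √(12² + 4·10·16)) / (2·10) = (−12 + √784) / 20 = (−12 + 28)/20 = 4/5.
ℓ''(θ) = −16/θ² − 10 < 0, confirming a maximum.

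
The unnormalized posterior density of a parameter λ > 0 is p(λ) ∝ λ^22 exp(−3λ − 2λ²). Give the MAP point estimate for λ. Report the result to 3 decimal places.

ℓ'(λ) = 22/λ − 3 − 4λ. Setting this to zero and multiplying by λ: 4λ² + 3λ − 22 = 0.
λ = (−3 + √(3² + 4·4·22)) / (2·4) = (−3 + √361) / 8 = (−3 + 19)/8 = 2.
ℓ''(λ) = −22/λ² − 4 < 0, confirming a maximum.

λ̂_MAP = 2.000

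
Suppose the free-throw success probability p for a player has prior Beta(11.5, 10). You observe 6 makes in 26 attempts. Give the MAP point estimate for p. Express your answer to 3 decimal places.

Prior: Beta(11.5, 10).
Data: 6 successes in 26 trials. The binomial likelihood contributes p^6(1−p)^20, so the posterior is Beta(11.5+6, 10+20) = Beta(17.5, 30).
For Beta(a, b) with a, b > 1 the mode is (a−1)/(a+b−2) = 16.5/45.5 ≈ 0.363.

p̂_MAP = 0.363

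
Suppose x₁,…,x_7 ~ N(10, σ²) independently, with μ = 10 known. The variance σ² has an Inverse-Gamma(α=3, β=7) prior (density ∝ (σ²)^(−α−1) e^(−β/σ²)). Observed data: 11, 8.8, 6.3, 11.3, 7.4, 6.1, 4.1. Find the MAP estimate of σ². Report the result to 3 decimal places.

Sum of squared deviations about the known mean: SS = (11−10)² + (8.8−10)² + (6.3−10)² + (11.3−10)² + (7.4−10)² + (6.1−10)² + (4.1−10)² = 74.6.
The Normal likelihood contributes (σ²)^(−n/2) exp(−SS/(2σ²)), so the posterior is Inverse-Gamma(α + n/2, β + SS/2) = Inverse-Gamma(6.5, 44.3).
The mode of Inverse-Gamma(a, b) is b/(a+1) = 44.3/7.5 ≈ 5.907.

σ̂²_MAP = 5.907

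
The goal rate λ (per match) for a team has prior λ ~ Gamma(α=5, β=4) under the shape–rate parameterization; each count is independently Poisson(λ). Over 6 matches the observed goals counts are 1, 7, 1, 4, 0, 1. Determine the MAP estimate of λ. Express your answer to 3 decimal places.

λ̂_MAP = 1.800

Σxᵢ = 1+7+1+4+0+1 = 14, with n = 6.
Posterior ∝ λ^4e^(−4λ) · λ^14e^(−6λ) = λ^18e^(−10λ), i.e. Gamma(shape=19, rate=10).
The mode of a Gamma(a, b) with a ≥ 1 (shape–rate) is (a−1)/b = 18/10 ≈ 1.800.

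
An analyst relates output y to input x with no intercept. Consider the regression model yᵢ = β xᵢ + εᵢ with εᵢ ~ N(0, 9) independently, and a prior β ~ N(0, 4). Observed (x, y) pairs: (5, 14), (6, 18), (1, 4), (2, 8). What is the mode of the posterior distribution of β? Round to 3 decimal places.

β̂_MAP = 2.901

log p(β | y) = −Σ(yᵢ − βxᵢ)²/(2·9) − β²/(2·4) + const.
Setting the derivative to zero: Σxᵢ(yᵢ − βxᵢ)/9 − β/4 = 0, so β = Σxᵢyᵢ / (Σxᵢ² + σ²/τ²).
Σxᵢyᵢ = 5·14 + 6·18 + 1·4 + 2·8 = 198; Σxᵢ² = 66; σ²/τ² = 2.25.
β̂_MAP = 198 / (66 + 2.25) = 198/68.25 ≈ 2.901.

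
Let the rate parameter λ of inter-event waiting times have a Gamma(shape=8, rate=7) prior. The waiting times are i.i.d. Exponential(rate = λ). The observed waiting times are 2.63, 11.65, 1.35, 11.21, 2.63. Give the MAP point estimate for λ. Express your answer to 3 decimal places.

λ̂_MAP = 0.329

The Exponential(rate=λ) likelihood is ∝ λ^n e^(−λΣtᵢ). Here n = 5 and Σtᵢ = 2.63 + 11.65 + 1.35 + 11.21 + 2.63 = 29.47.
Posterior ∝ λ^7e^(−7λ) · λ^5e^(−29.47λ) = λ^12e^(−36.47λ), i.e. Gamma(13, 36.47).
Mode = (a−1)/b = 12/36.47 ≈ 0.329.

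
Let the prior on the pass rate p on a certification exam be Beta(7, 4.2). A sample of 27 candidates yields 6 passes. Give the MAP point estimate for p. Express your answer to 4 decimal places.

Prior: Beta(7, 4.2).
Data: 6 successes in 27 trials. The binomial likelihood contributes p^6(1−p)^21, so the posterior is Beta(7+6, 4.2+21) = Beta(13, 25.2).
For Beta(a, b) with a, b > 1 the mode is (a−1)/(a+b−2) = 12/36.2 ≈ 0.3315.

p̂_MAP = 0.3315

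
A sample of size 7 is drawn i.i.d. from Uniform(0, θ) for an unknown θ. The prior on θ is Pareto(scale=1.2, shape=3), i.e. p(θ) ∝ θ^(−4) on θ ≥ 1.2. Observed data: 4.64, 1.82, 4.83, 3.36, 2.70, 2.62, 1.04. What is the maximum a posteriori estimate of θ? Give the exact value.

The Uniform(0, θ) likelihood is θ^(−n) for θ ≥ max(xᵢ), zero otherwise. Here max(xᵢ) = 4.83.
Posterior ∝ θ^(−4) · θ^(−7) = θ^(−11) on θ ≥ max(1.2, 4.83) = 4.83.
This density is strictly decreasing in θ, so the posterior mode lies at the lower boundary of the support.

θ̂_MAP = 4.83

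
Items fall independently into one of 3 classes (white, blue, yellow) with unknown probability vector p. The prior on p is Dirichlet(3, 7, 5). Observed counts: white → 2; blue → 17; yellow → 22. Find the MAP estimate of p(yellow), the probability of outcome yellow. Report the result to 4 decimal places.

MAP estimate of p(yellow) = 0.4906

The posterior is Dirichlet(αᵢ + nᵢ) = Dirichlet(5, 24, 27).
For a Dirichlet(a₁,…,a_K) with all aᵢ > 1, the mode has j-th component (aⱼ − 1)/(Σaᵢ − K).
Here Σaᵢ = 56 and K = 3, so p(yellow) = (27 − 1)/(56 − 3) = 26/53 ≈ 0.4906.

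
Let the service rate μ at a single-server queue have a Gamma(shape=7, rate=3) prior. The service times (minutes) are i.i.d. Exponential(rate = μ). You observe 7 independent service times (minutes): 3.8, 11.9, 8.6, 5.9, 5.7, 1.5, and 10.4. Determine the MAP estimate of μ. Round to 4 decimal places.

μ̂_MAP = 0.2559

The Exponential(rate=μ) likelihood is ∝ μ^n e^(−μΣtᵢ). Here n = 7 and Σtᵢ = 3.8 + 11.9 + 8.6 + 5.9 + 5.7 + 1.5 + 10.4 = 47.8.
Posterior ∝ μ^6e^(−3μ) · μ^7e^(−47.8μ) = μ^13e^(−50.8μ), i.e. Gamma(14, 50.8).
Mode = (a−1)/b = 13/50.8 ≈ 0.2559.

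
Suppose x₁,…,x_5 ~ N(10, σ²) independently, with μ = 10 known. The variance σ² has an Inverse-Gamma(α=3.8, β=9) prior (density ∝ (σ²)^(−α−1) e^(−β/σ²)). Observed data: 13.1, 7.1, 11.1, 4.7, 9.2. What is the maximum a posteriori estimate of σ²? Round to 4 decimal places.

Sum of squared deviations about the known mean: SS = (13.1−10)² + (7.1−10)² + (11.1−10)² + (4.7−10)² + (9.2−10)² = 47.96.
The Normal likelihood contributes (σ²)^(−n/2) exp(−SS/(2σ²)), so the posterior is Inverse-Gamma(α + n/2, β + SS/2) = Inverse-Gamma(6.3, 32.98).
The mode of Inverse-Gamma(a, b) is b/(a+1) = 32.98/7.3 ≈ 4.5178.

σ̂²_MAP = 4.5178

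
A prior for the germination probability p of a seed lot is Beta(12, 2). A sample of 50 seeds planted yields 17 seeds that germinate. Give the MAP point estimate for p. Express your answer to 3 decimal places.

Prior: Beta(12, 2).
Data: 17 successes in 50 trials. The binomial likelihood contributes p^17(1−p)^33, so the posterior is Beta(12+17, 2+33) = Beta(29, 35).
For Beta(a, b) with a, b > 1 the mode is (a−1)/(a+b−2) = 28/62 ≈ 0.452.

p̂_MAP = 0.452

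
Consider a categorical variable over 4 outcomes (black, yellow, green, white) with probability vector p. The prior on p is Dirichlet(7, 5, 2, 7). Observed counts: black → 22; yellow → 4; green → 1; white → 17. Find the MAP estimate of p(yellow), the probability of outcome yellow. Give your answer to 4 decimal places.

The posterior is Dirichlet(αᵢ + nᵢ) = Dirichlet(29, 9, 3, 24).
For a Dirichlet(a₁,…,a_K) with all aᵢ > 1, the mode has j-th component (aⱼ − 1)/(Σaᵢ − K).
Here Σaᵢ = 65 and K = 4, so p(yellow) = (9 − 1)/(65 − 4) = 8/61 ≈ 0.1311.

MAP estimate of p(yellow) = 0.1311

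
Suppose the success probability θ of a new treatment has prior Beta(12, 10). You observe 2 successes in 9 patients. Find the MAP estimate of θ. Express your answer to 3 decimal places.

Prior: Beta(12, 10).
Data: 2 successes in 9 trials. The binomial likelihood contributes θ^2(1−θ)^7, so the posterior is Beta(12+2, 10+7) = Beta(14, 17).
For Beta(a, b) with a, b > 1 the mode is (a−1)/(a+b−2) = 13/29 ≈ 0.448.

θ̂_MAP = 0.448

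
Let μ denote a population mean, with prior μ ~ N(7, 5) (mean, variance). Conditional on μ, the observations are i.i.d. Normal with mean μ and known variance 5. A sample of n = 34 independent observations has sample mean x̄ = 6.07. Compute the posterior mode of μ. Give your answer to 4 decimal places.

μ̂_MAP = 6.0966

n = 34, x̄ = 6.07.
For a Normal prior and Normal likelihood with known variance, the posterior is Normal; its mode equals its mean, the precision-weighted average.
Prior precision 1/σ₀² = 1/5 = 0.2; data precision n/σ² = 34/5 = 6.8.
μ̂ = (0.2·7 + 6.8·6.07) / (0.2 + 6.8) = 42.676/7 = 10669/1750 ≈ 6.0966.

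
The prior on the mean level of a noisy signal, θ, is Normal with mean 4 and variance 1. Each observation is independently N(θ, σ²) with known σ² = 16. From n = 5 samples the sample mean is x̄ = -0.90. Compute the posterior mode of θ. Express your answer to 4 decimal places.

n = 5, x̄ = -0.90.
For a Normal prior and Normal likelihood with known variance, the posterior is Normal; its mode equals its mean, the precision-weighted average.
Prior precision 1/σ₀² = 1/1 = 1; data precision n/σ² = 5/16 = 0.3125.
θ̂ = (1·4 + 0.3125·(-0.9)) / (1 + 0.3125) = 3.71875/1.3125 = 17/6 ≈ 2.8333.

θ̂_MAP = 2.8333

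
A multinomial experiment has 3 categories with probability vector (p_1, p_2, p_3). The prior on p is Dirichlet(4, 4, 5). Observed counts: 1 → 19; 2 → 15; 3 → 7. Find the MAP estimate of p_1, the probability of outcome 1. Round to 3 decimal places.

The posterior is Dirichlet(αᵢ + nᵢ) = Dirichlet(23, 19, 12).
For a Dirichlet(a₁,…,a_K) with all aᵢ > 1, the mode has j-th component (aⱼ − 1)/(Σaᵢ − K).
Here Σaᵢ = 54 and K = 3, so p_1 = (23 − 1)/(54 − 3) = 22/51 ≈ 0.431.

MAP estimate: 0.431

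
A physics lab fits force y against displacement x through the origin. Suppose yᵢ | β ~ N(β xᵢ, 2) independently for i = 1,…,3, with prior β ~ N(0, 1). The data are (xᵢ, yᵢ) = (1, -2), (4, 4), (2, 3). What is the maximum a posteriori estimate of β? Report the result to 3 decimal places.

β̂_MAP = 0.870

log p(β | y) = −Σ(yᵢ − βxᵢ)²/(2·2) − β²/(2·1) + const.
Setting the derivative to zero: Σxᵢ(yᵢ − βxᵢ)/2 − β/1 = 0, so β = Σxᵢyᵢ / (Σxᵢ² + σ²/τ²).
Σxᵢyᵢ = 1·(-2) + 4·4 + 2·3 = 20; Σxᵢ² = 21; σ²/τ² = 2.
β̂_MAP = 20 / (21 + 2) = 20/23 ≈ 0.870.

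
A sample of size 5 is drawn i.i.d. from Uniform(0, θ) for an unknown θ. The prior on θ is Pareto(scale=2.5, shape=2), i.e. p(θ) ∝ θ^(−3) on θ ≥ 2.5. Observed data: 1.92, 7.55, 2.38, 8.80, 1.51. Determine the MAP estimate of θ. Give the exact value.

θ̂_MAP = 8.80

The Uniform(0, θ) likelihood is θ^(−n) for θ ≥ max(xᵢ), zero otherwise. Here max(xᵢ) = 8.80.
Posterior ∝ θ^(−3) · θ^(−5) = θ^(−8) on θ ≥ max(2.5, 8.80) = 8.80.
This density is strictly decreasing in θ, so the posterior mode lies at the lower boundary of the support.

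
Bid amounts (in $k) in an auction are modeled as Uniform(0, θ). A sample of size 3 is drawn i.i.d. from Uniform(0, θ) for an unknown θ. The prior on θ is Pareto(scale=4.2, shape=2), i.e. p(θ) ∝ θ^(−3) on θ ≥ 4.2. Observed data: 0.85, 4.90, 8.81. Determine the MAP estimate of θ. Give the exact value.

The Uniform(0, θ) likelihood is θ^(−n) for θ ≥ max(xᵢ), zero otherwise. Here max(xᵢ) = 8.81.
Posterior ∝ θ^(−3) · θ^(−3) = θ^(−6) on θ ≥ max(4.2, 8.81) = 8.81.
This density is strictly decreasing in θ, so the posterior mode lies at the lower boundary of the support.

θ̂_MAP = 8.81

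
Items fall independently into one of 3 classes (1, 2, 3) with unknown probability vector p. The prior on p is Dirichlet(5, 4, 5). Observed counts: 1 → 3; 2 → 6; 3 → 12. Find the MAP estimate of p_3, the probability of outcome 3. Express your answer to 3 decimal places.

The posterior is Dirichlet(αᵢ + nᵢ) = Dirichlet(8, 10, 17).
For a Dirichlet(a₁,…,a_K) with all aᵢ > 1, the mode has j-th component (aⱼ − 1)/(Σaᵢ − K).
Here Σaᵢ = 35 and K = 3, so p_3 = (17 − 1)/(35 − 3) = 16/32 ≈ 0.500.

MAP estimate: 0.500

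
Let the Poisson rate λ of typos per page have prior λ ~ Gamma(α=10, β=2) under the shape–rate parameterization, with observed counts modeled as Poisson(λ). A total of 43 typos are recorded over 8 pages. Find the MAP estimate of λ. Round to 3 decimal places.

λ̂_MAP = 5.200

Σxᵢ = 43, n = 8.
Posterior ∝ λ^9e^(−2λ) · λ^43e^(−8λ) = λ^52e^(−10λ), i.e. Gamma(shape=53, rate=10).
The mode of a Gamma(a, b) with a ≥ 1 (shape–rate) is (a−1)/b = 52/10 ≈ 5.200.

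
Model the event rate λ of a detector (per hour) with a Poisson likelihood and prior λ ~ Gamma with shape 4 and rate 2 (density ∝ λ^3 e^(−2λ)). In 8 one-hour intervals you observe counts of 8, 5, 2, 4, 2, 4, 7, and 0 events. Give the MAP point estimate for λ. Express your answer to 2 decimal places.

Σxᵢ = 8+5+2+4+2+4+7+0 = 32, with n = 8.
Posterior ∝ λ^3e^(−2λ) · λ^32e^(−8λ) = λ^35e^(−10λ), i.e. Gamma(shape=36, rate=10).
The mode of a Gamma(a, b) with a ≥ 1 (shape–rate) is (a−1)/b = 35/10 ≈ 3.50.

λ̂_MAP = 3.50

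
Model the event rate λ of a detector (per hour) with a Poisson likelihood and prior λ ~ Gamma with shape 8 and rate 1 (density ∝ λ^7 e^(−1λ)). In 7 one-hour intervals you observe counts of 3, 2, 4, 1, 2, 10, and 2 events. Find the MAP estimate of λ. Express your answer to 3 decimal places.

λ̂_MAP = 3.875

Σxᵢ = 3+2+4+1+2+10+2 = 24, with n = 7.
Posterior ∝ λ^7e^(−1λ) · λ^24e^(−7λ) = λ^31e^(−8λ), i.e. Gamma(shape=32, rate=8).
The mode of a Gamma(a, b) with a ≥ 1 (shape–rate) is (a−1)/b = 31/8 ≈ 3.875.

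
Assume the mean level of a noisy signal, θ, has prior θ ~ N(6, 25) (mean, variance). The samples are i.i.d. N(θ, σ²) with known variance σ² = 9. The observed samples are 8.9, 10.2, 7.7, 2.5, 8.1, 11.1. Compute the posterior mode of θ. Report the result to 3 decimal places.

θ̂_MAP = 7.965

n = 6; x̄ = (8.9 + 10.2 + 7.7 + 2.5 + 8.1 + 11.1)/6 = 48.5/6 = 97/12 ≈ 8.0833.
For a Normal prior and Normal likelihood with known variance, the posterior is Normal; its mode equals its mean, the precision-weighted average.
Prior precision 1/σ₀² = 1/25 = 0.04; data precision n/σ² = 6/9 = 2/3.
θ̂ = (0.04·6 + (2/3)·(97/12)) / (0.04 + 2/3) = (2533/450)/(53/75) = 2533/318 ≈ 7.965.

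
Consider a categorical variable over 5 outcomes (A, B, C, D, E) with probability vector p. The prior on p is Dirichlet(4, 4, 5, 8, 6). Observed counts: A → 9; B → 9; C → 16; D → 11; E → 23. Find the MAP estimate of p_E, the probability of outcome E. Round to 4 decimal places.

The posterior is Dirichlet(αᵢ + nᵢ) = Dirichlet(13, 13, 21, 19, 29).
For a Dirichlet(a₁,…,a_K) with all aᵢ > 1, the mode has j-th component (aⱼ − 1)/(Σaᵢ − K).
Here Σaᵢ = 95 and K = 5, so p_E = (29 − 1)/(95 − 5) = 28/90 ≈ 0.3111.

MAP estimate of p_E = 0.3111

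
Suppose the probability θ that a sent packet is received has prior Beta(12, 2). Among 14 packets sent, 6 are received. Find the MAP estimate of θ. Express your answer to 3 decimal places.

θ̂_MAP = 0.654

Prior: Beta(12, 2).
Data: 6 successes in 14 trials. The binomial likelihood contributes θ^6(1−θ)^8, so the posterior is Beta(12+6, 2+8) = Beta(18, 10).
For Beta(a, b) with a, b > 1 the mode is (a−1)/(a+b−2) = 17/26 ≈ 0.654.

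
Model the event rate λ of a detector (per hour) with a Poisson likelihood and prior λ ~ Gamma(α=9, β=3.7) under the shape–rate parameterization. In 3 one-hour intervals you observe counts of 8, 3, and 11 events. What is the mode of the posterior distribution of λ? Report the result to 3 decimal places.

Σxᵢ = 8+3+11 = 22, with n = 3.
Posterior ∝ λ^8e^(−3.7λ) · λ^22e^(−3λ) = λ^30e^(−6.7λ), i.e. Gamma(shape=31, rate=6.7).
The mode of a Gamma(a, b) with a ≥ 1 (shape–rate) is (a−1)/b = 30/6.7 ≈ 4.478.

λ̂_MAP = 4.478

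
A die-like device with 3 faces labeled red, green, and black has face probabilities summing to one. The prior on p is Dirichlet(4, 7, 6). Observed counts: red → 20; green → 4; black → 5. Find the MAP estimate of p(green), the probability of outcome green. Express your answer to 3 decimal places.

The posterior is Dirichlet(αᵢ + nᵢ) = Dirichlet(24, 11, 11).
For a Dirichlet(a₁,…,a_K) with all aᵢ > 1, the mode has j-th component (aⱼ − 1)/(Σaᵢ − K).
Here Σaᵢ = 46 and K = 3, so p(green) = (11 − 1)/(46 − 3) = 10/43 ≈ 0.233.

MAP estimate of p(green) = 0.233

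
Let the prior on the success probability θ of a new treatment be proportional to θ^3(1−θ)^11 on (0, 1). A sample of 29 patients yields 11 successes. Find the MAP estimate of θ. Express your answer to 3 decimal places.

θ̂_MAP = 0.326

The prior density ∝ θ^3(1−θ)^11 is the kernel of Beta(4, 12).
Data: 11 successes in 29 trials. The binomial likelihood contributes θ^11(1−θ)^18, so the posterior is Beta(4+11, 12+18) = Beta(15, 30).
For Beta(a, b) with a, b > 1 the mode is (a−1)/(a+b−2) = 14/43 ≈ 0.326.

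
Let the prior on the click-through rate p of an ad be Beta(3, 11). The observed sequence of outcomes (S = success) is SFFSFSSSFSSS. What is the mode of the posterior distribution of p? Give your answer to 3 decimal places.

p̂_MAP = 0.417

Prior: Beta(3, 11).
Data: 8 successes in 12 trials (from the sequence). The binomial likelihood contributes p^8(1−p)^4, so the posterior is Beta(3+8, 11+4) = Beta(11, 15).
For Beta(a, b) with a, b > 1 the mode is (a−1)/(a+b−2) = 10/24 ≈ 0.417.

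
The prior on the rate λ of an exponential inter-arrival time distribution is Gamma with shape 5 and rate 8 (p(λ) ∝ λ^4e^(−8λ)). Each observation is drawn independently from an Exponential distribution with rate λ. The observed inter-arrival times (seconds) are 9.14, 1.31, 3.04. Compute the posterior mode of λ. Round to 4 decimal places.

λ̂_MAP = 0.3257

The Exponential(rate=λ) likelihood is ∝ λ^n e^(−λΣtᵢ). Here n = 3 and Σtᵢ = 9.14 + 1.31 + 3.04 = 13.49.
Posterior ∝ λ^4e^(−8λ) · λ^3e^(−13.49λ) = λ^7e^(−21.49λ), i.e. Gamma(8, 21.49).
Mode = (a−1)/b = 7/21.49 ≈ 0.3257.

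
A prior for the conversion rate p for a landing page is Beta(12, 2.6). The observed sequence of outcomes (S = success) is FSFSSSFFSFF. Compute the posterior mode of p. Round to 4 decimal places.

p̂_MAP = 0.6780

Prior: Beta(12, 2.6).
Data: 5 successes in 11 trials (from the sequence). The binomial likelihood contributes p^5(1−p)^6, so the posterior is Beta(12+5, 2.6+6) = Beta(17, 8.6).
For Beta(a, b) with a, b > 1 the mode is (a−1)/(a+b−2) = 16/23.6 ≈ 0.6780.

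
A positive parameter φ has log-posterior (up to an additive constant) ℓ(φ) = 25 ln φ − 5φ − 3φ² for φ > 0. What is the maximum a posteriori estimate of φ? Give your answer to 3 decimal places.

ℓ'(φ) = 25/φ − 5 − 6φ. Setting this to zero and multiplying by φ: 6φ² + 5φ − 25 = 0.
φ = (−5 + √(5² + 4·6·25)) / (2·6) = (−5 + √625) / 12 = (−5 + 25)/12 = 5/3.
ℓ''(φ) = −25/φ² − 6 < 0, confirming a maximum.

φ̂_MAP = 1.667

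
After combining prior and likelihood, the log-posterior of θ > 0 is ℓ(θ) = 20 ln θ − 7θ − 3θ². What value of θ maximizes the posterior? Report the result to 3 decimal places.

θ̂_MAP = 1.333

ℓ'(θ) = 20/θ − 7 − 6θ. Setting this to zero and multiplying by θ: 6θ² + 7θ − 20 = 0.
θ = (−7 + √(7² + 4·6·20)) / (2·6) = (−7 + √529) / 12 = (−7 + 23)/12 = 4/3.
ℓ''(θ) = −20/θ² − 6 < 0, confirming a maximum.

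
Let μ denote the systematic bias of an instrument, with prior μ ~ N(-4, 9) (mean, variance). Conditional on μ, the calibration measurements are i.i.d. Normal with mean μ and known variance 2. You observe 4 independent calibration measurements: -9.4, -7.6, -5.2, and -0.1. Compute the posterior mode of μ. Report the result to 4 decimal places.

μ̂_MAP = -5.4921

n = 4; x̄ = ((-9.4) + (-7.6) + (-5.2) + (-0.1))/4 = -22.3/4 = -5.575.
For a Normal prior and Normal likelihood with known variance, the posterior is Normal; its mode equals its mean, the precision-weighted average.
Prior precision 1/σ₀² = 1/9; data precision n/σ² = 4/2 = 2.
μ̂ = ((1/9)·(-4) + 2·(-5.575)) / (1/9 + 2) = (-2087/180)/(19/9) = -2087/380 ≈ -5.4921.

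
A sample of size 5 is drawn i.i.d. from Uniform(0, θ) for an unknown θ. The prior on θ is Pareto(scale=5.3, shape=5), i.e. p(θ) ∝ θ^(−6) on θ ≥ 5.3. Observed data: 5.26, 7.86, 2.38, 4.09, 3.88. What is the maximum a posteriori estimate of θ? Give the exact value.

The Uniform(0, θ) likelihood is θ^(−n) for θ ≥ max(xᵢ), zero otherwise. Here max(xᵢ) = 7.86.
Posterior ∝ θ^(−6) · θ^(−5) = θ^(−11) on θ ≥ max(5.3, 7.86) = 7.86.
This density is strictly decreasing in θ, so the posterior mode lies at the lower boundary of the support.

θ̂_MAP = 7.86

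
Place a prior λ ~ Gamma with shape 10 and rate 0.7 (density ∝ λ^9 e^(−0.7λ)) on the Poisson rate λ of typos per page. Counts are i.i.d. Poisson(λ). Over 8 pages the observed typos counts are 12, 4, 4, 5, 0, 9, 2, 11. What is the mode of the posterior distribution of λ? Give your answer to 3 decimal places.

λ̂_MAP = 6.437

Σxᵢ = 12+4+4+5+0+9+2+11 = 47, with n = 8.
Posterior ∝ λ^9e^(−0.7λ) · λ^47e^(−8λ) = λ^56e^(−8.7λ), i.e. Gamma(shape=57, rate=8.7).
The mode of a Gamma(a, b) with a ≥ 1 (shape–rate) is (a−1)/b = 56/8.7 ≈ 6.437.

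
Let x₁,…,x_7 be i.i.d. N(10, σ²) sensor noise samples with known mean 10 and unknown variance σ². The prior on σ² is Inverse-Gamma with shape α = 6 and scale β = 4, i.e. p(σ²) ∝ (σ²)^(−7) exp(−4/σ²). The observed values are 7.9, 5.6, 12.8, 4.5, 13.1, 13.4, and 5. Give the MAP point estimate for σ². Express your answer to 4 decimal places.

Sum of squared deviations about the known mean: SS = (7.9−10)² + (5.6−10)² + (12.8−10)² + (4.5−10)² + (13.1−10)² + (13.4−10)² + (5−10)² = 108.03.
The Normal likelihood contributes (σ²)^(−n/2) exp(−SS/(2σ²)), so the posterior is Inverse-Gamma(α + n/2, β + SS/2) = Inverse-Gamma(9.5, 58.015).
The mode of Inverse-Gamma(a, b) is b/(a+1) = 58.015/10.5 ≈ 5.5252.

σ̂²_MAP = 5.5252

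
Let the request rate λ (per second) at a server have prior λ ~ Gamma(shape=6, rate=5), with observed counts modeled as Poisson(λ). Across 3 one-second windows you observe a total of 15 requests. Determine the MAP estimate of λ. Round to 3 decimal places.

Σxᵢ = 15, n = 3.
Posterior ∝ λ^5e^(−5λ) · λ^15e^(−3λ) = λ^20e^(−8λ), i.e. Gamma(shape=21, rate=8).
The mode of a Gamma(a, b) with a ≥ 1 (shape–rate) is (a−1)/b = 20/8 ≈ 2.500.

λ̂_MAP = 2.500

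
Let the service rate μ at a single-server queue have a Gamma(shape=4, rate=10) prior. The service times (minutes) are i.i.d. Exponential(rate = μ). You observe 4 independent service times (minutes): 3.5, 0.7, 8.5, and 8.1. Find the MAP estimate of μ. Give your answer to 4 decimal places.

μ̂_MAP = 0.2273

The Exponential(rate=μ) likelihood is ∝ μ^n e^(−μΣtᵢ). Here n = 4 and Σtᵢ = 3.5 + 0.7 + 8.5 + 8.1 = 20.8.
Posterior ∝ μ^3e^(−10μ) · μ^4e^(−20.8μ) = μ^7e^(−30.8μ), i.e. Gamma(8, 30.8).
Mode = (a−1)/b = 7/30.8 ≈ 0.2273.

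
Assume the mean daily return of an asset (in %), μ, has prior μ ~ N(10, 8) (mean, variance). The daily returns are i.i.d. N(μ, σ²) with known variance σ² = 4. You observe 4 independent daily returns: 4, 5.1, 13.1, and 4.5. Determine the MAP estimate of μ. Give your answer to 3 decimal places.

n = 4; x̄ = (4 + 5.1 + 13.1 + 4.5)/4 = 26.7/4 = 6.675.
For a Normal prior and Normal likelihood with known variance, the posterior is Normal; its mode equals its mean, the precision-weighted average.
Prior precision 1/σ₀² = 1/8 = 0.125; data precision n/σ² = 4/4 = 1.
μ̂ = (0.125·10 + 1·6.675) / (0.125 + 1) = 7.925/1.125 = 317/45 ≈ 7.044.

μ̂_MAP = 7.044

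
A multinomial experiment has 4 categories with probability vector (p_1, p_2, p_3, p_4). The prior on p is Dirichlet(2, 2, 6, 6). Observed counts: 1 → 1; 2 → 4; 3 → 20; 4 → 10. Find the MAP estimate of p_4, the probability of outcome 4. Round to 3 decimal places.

The posterior is Dirichlet(αᵢ + nᵢ) = Dirichlet(3, 6, 26, 16).
For a Dirichlet(a₁,…,a_K) with all aᵢ > 1, the mode has j-th component (aⱼ − 1)/(Σaᵢ − K).
Here Σaᵢ = 51 and K = 4, so p_4 = (16 − 1)/(51 − 4) = 15/47 ≈ 0.319.

MAP estimate: 0.319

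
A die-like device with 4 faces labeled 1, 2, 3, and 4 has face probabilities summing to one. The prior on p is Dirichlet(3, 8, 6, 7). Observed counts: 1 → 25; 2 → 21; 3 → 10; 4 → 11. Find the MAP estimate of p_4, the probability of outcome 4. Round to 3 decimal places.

MAP estimate: 0.195

The posterior is Dirichlet(αᵢ + nᵢ) = Dirichlet(28, 29, 16, 18).
For a Dirichlet(a₁,…,a_K) with all aᵢ > 1, the mode has j-th component (aⱼ − 1)/(Σaᵢ − K).
Here Σaᵢ = 91 and K = 4, so p_4 = (18 − 1)/(91 − 4) = 17/87 ≈ 0.195.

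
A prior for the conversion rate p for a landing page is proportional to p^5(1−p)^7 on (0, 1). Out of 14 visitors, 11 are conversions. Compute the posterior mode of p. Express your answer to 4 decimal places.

The prior density ∝ p^5(1−p)^7 is the kernel of Beta(6, 8).
Data: 11 successes in 14 trials. The binomial likelihood contributes p^11(1−p)^3, so the posterior is Beta(6+11, 8+3) = Beta(17, 11).
For Beta(a, b) with a, b > 1 the mode is (a−1)/(a+b−2) = 16/26 ≈ 0.6154.

p̂_MAP = 0.6154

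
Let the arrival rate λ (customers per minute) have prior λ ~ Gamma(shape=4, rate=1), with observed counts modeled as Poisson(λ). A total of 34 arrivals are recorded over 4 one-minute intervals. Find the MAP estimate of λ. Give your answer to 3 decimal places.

λ̂_MAP = 7.400

Σxᵢ = 34, n = 4.
Posterior ∝ λ^3e^(−1λ) · λ^34e^(−4λ) = λ^37e^(−5λ), i.e. Gamma(shape=38, rate=5).
The mode of a Gamma(a, b) with a ≥ 1 (shape–rate) is (a−1)/b = 37/5 ≈ 7.400.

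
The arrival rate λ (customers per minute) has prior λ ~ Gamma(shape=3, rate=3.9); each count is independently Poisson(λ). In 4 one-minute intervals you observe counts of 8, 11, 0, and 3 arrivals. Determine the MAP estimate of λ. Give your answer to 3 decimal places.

λ̂_MAP = 3.038

Σxᵢ = 8+11+0+3 = 22, with n = 4.
Posterior ∝ λ^2e^(−3.9λ) · λ^22e^(−4λ) = λ^24e^(−7.9λ), i.e. Gamma(shape=25, rate=7.9).
The mode of a Gamma(a, b) with a ≥ 1 (shape–rate) is (a−1)/b = 24/7.9 ≈ 3.038.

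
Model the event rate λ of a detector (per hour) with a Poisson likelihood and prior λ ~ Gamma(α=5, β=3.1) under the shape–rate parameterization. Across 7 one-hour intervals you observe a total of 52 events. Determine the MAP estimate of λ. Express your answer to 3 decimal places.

Σxᵢ = 52, n = 7.
Posterior ∝ λ^4e^(−3.1λ) · λ^52e^(−7λ) = λ^56e^(−10.1λ), i.e. Gamma(shape=57, rate=10.1).
The mode of a Gamma(a, b) with a ≥ 1 (shape–rate) is (a−1)/b = 56/10.1 ≈ 5.545.

λ̂_MAP = 5.545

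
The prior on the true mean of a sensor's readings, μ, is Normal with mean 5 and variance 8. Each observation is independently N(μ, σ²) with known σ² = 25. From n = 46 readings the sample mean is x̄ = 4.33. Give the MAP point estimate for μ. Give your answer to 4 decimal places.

n = 46, x̄ = 4.33.
For a Normal prior and Normal likelihood with known variance, the posterior is Normal; its mode equals its mean, the precision-weighted average.
Prior precision 1/σ₀² = 1/8 = 0.125; data precision n/σ² = 46/25 = 1.84.
μ̂ = (0.125·5 + 1.84·4.33) / (0.125 + 1.84) = 8.5922/1.965 = 42961/9825 ≈ 4.3726.

μ̂_MAP = 4.3726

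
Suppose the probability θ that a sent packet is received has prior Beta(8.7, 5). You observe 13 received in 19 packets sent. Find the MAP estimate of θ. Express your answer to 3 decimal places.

θ̂_MAP = 0.674

Prior: Beta(8.7, 5).
Data: 13 successes in 19 trials. The binomial likelihood contributes θ^13(1−θ)^6, so the posterior is Beta(8.7+13, 5+6) = Beta(21.7, 11).
For Beta(a, b) with a, b > 1 the mode is (a−1)/(a+b−2) = 20.7/30.7 ≈ 0.674.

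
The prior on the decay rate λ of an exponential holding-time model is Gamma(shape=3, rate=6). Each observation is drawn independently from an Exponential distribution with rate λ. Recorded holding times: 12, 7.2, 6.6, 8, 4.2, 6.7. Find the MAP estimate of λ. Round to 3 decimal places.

λ̂_MAP = 0.158

The Exponential(rate=λ) likelihood is ∝ λ^n e^(−λΣtᵢ). Here n = 6 and Σtᵢ = 12 + 7.2 + 6.6 + 8 + 4.2 + 6.7 = 44.7.
Posterior ∝ λ^2e^(−6λ) · λ^6e^(−44.7λ) = λ^8e^(−50.7λ), i.e. Gamma(9, 50.7).
Mode = (a−1)/b = 8/50.7 ≈ 0.158.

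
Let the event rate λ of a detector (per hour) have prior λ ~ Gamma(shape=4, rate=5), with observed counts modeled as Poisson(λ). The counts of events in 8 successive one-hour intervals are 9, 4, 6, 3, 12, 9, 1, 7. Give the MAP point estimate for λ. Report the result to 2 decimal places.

Σxᵢ = 9+4+6+3+12+9+1+7 = 51, with n = 8.
Posterior ∝ λ^3e^(−5λ) · λ^51e^(−8λ) = λ^54e^(−13λ), i.e. Gamma(shape=55, rate=13).
The mode of a Gamma(a, b) with a ≥ 1 (shape–rate) is (a−1)/b = 54/13 ≈ 4.15.

λ̂_MAP = 4.15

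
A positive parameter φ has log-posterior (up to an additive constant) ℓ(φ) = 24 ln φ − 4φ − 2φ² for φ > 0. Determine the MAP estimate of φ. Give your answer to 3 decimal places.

ℓ'(φ) = 24/φ − 4 − 4φ. Setting this to zero and multiplying by φ: 4φ² + 4φ − 24 = 0.
φ = (−4 + √(4² + 4·4·24)) / (2·4) = (−4 + √400) / 8 = (−4 + 20)/8 = 2.
ℓ''(φ) = −24/φ² − 4 < 0, confirming a maximum.

φ̂_MAP = 2.000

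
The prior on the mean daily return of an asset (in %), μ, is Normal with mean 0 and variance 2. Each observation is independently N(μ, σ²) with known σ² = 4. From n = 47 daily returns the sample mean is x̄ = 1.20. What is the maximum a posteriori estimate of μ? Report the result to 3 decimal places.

n = 47, x̄ = 1.20.
For a Normal prior and Normal likelihood with known variance, the posterior is Normal; its mode equals its mean, the precision-weighted average.
Prior precision 1/σ₀² = 1/2 = 0.5; data precision n/σ² = 47/4 = 11.75.
μ̂ = (0.5·0 + 11.75·1.2) / (0.5 + 11.75) = 14.1/12.25 = 282/245 ≈ 1.151.

μ̂_MAP = 1.151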